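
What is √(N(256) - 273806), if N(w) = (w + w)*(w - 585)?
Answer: I*√442254 ≈ 665.02*I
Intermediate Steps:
N(w) = 2*w*(-585 + w) (N(w) = (2*w)*(-585 + w) = 2*w*(-585 + w))
√(N(256) - 273806) = √(2*256*(-585 + 256) - 273806) = √(2*256*(-329) - 273806) = √(-168448 - 273806) = √(-442254) = I*√442254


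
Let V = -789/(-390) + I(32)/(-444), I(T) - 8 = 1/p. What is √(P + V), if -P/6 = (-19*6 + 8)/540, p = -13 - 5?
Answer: √954391542/17316 ≈ 1.7841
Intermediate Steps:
p = -18
I(T) = 143/18 (I(T) = 8 + 1/(-18) = 8 - 1/18 = 143/18)
V = 1041653/519480 (V = -789/(-390) + (143/18)/(-444) = -789*(-1/390) + (143/18)*(-1/444) = 263/130 - 143/7992 = 1041653/519480 ≈ 2.0052)
P = 53/45 (P = -6*(-19*6 + 8)/540 = -6*(-114 + 8)/540 = -(-636)/540 = -6*(-53/270) = 53/45 ≈ 1.1778)
√(P + V) = √(53/45 + 1041653/519480) = √(330697/103896) = √954391542/17316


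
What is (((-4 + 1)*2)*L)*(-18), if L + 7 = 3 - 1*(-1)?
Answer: -324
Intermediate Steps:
L = -3 (L = -7 + (3 - 1*(-1)) = -7 + (3 + 1) = -7 + 4 = -3)
(((-4 + 1)*2)*L)*(-18) = (((-4 + 1)*2)*(-3))*(-18) = (-3*2*(-3))*(-18) = -6*(-3)*(-18) = 18*(-18) = -324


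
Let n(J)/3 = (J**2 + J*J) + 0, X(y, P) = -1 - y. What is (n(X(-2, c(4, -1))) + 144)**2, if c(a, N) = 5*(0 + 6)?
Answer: 22500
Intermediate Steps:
c(a, N) = 30 (c(a, N) = 5*6 = 30)
n(J) = 6*J**2 (n(J) = 3*((J**2 + J*J) + 0) = 3*((J**2 + J**2) + 0) = 3*(2*J**2 + 0) = 3*(2*J**2) = 6*J**2)
(n(X(-2, c(4, -1))) + 144)**2 = (6*(-1 - 1*(-2))**2 + 144)**2 = (6*(-1 + 2)**2 + 144)**2 = (6*1**2 + 144)**2 = (6*1 + 144)**2 = (6 + 144)**2 = 150**2 = 22500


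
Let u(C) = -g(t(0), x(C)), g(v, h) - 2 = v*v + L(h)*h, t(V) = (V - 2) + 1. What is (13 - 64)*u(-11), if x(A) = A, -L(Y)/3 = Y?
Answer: -18360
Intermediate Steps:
L(Y) = -3*Y
t(V) = -1 + V (t(V) = (-2 + V) + 1 = -1 + V)
g(v, h) = 2 + v² - 3*h² (g(v, h) = 2 + (v*v + (-3*h)*h) = 2 + (v² - 3*h²) = 2 + v² - 3*h²)
u(C) = -3 + 3*C² (u(C) = -(2 + (-1 + 0)² - 3*C²) = -(2 + (-1)² - 3*C²) = -(2 + 1 - 3*C²) = -(3 - 3*C²) = -3 + 3*C²)
(13 - 64)*u(-11) = (13 - 64)*(-3 + 3*(-11)²) = -51*(-3 + 3*121) = -51*(-3 + 363) = -51*360 = -18360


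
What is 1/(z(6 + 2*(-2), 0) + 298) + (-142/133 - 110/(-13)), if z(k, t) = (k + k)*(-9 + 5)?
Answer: 3606817/487578 ≈ 7.3974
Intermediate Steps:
z(k, t) = -8*k (z(k, t) = (2*k)*(-4) = -8*k)
1/(z(6 + 2*(-2), 0) + 298) + (-142/133 - 110/(-13)) = 1/(-8*(6 + 2*(-2)) + 298) + (-142/133 - 110/(-13)) = 1/(-8*(6 - 4) + 298) + (-142*1/133 - 110*(-1/13)) = 1/(-8*2 + 298) + (-142/133 + 110/13) = 1/(-16 + 298) + 12784/1729 = 1/282 + 12784/1729 = 3606817/487578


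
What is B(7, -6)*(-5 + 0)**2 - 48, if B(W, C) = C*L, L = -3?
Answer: 402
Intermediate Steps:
B(W, C) = -3*C (B(W, C) = C*(-3) = -3*C)
B(7, -6)*(-5 + 0)**2 - 48 = (-3*(-6))*(-5 + 0)**2 - 48 = 18*(-5)**2 - 48 = 18*25 - 48 = 450 - 48 = 402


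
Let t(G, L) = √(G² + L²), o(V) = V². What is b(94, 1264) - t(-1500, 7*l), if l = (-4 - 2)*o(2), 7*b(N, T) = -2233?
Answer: -319 - 12*√15821 ≈ -1828.4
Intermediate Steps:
b(N, T) = -319 (b(N, T) = (⅐)*(-2233) = -319)
l = -24 (l = (-4 - 2)*2² = -6*4 = -24)
b(94, 1264) - t(-1500, 7*l) = -319 - √((-1500)² + (7*(-24))²) = -319 - √(2250000 + (-168)²) = -319 - √(2250000 + 28224) = -319 - √2278224 = -319 - 12*√15821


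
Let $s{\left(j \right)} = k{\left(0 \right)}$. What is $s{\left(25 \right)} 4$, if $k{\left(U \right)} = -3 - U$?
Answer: $-12$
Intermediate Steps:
$s{\left(j \right)} = -3$ ($s{\left(j \right)} = -3 - 0 = -3 + 0 = -3$)
$s{\left(25 \right)} 4 = \left(-3\right) 4 = -12$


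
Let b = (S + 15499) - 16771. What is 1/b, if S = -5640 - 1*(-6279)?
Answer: -1/633 ≈ -0.0015798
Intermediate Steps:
S = 639 (S = -5640 + 6279 = 639)
b = -633 (b = (639 + 15499) - 16771 = 16138 - 16771 = -633)
1/b = 1/(-633) = -1/633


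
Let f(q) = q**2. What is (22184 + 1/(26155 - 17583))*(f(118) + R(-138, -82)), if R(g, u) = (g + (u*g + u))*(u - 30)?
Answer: -58418866821543/2143 ≈ -2.7260e+10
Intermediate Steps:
R(g, u) = (-30 + u)*(g + u + g*u) (R(g, u) = (g + (g*u + u))*(-30 + u) = (g + (u + g*u))*(-30 + u) = (g + u + g*u)*(-30 + u) = (-30 + u)*(g + u + g*u))
(22184 + 1/(26155 - 17583))*(f(118) + R(-138, -82)) = (22184 + 1/(26155 - 17583))*(118**2 + ((-82)**2 - 30*(-138) - 30*(-82) - 138*(-82)**2 - 29*(-138)*(-82))) = (22184 + 1/8572)*(13924 + (6724 + 4140 + 2460 - 138*6724 - 328164)) = (22184 + 1/8572)*(13924 + (6724 + 4140 + 2460 - 927912 - 328164)) = 190161249*(13924 - 1242752)/8572 = (190161249/8572)*(-1228828) = -58418866821543/2143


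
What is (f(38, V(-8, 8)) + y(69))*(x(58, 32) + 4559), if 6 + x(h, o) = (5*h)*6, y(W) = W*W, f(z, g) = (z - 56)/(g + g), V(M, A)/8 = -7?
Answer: 239695875/8 ≈ 2.9962e+7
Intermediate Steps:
V(M, A) = -56 (V(M, A) = 8*(-7) = -56)
f(z, g) = (-56 + z)/(2*g) (f(z, g) = (-56 + z)/((2*g)) = (-56 + z)*(1/(2*g)) = (-56 + z)/(2*g))
y(W) = W²
x(h, o) = -6 + 30*h (x(h, o) = -6 + (5*h)*6 = -6 + 30*h)
(f(38, V(-8, 8)) + y(69))*(x(58, 32) + 4559) = ((½)*(-56 + 38)/(-56) + 69²)*((-6 + 30*58) + 4559) = ((½)*(-1/56)*(-18) + 4761)*((-6 + 1740) + 4559) = (9/56 + 4761)*(1734 + 4559) = (266625/56)*6293 = 239695875/8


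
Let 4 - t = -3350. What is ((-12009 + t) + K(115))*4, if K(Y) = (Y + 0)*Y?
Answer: 18280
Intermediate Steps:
K(Y) = Y**2 (K(Y) = Y*Y = Y**2)
t = 3354 (t = 4 - 1*(-3350) = 4 + 3350 = 3354)
((-12009 + t) + K(115))*4 = ((-12009 + 3354) + 115**2)*4 = (-8655 + 13225)*4 = 4570*4 = 18280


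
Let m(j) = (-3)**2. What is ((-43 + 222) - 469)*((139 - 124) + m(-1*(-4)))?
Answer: -6960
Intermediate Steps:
m(j) = 9
((-43 + 222) - 469)*((139 - 124) + m(-1*(-4))) = ((-43 + 222) - 469)*((139 - 124) + 9) = (179 - 469)*(15 + 9) = -290*24 = -6960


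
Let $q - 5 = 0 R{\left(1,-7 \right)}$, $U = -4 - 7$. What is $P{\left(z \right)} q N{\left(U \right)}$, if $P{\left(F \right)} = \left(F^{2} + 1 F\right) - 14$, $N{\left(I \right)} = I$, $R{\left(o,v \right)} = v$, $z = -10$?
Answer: $-4180$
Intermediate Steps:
$U = -11$
$q = 5$ ($q = 5 + 0 \left(-7\right) = 5 + 0 = 5$)
$P{\left(F \right)} = -14 + F + F^{2}$ ($P{\left(F \right)} = \left(F^{2} + F\right) - 14 = \left(F + F^{2}\right) - 14 = -14 + F + F^{2}$)
$P{\left(z \right)} q N{\left(U \right)} = \left(-14 - 10 + \left(-10\right)^{2}\right) 5 \left(-11\right) = \left(-14 - 10 + 100\right) 5 \left(-11\right) = 76 \cdot 5 \left(-11\right) = 380 \left(-11\right) = -4180$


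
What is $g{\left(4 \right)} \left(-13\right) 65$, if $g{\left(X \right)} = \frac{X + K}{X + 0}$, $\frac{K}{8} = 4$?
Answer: $-7605$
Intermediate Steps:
$K = 32$ ($K = 8 \cdot 4 = 32$)
$g{\left(X \right)} = \frac{32 + X}{X}$ ($g{\left(X \right)} = \frac{X + 32}{X + 0} = \frac{32 + X}{X}$)
$g{\left(4 \right)} \left(-13\right) 65 = \frac{32 + 4}{4} \left(-13\right) 65 = \frac{1}{4} \cdot 36 \left(-13\right) 65 = 9 \left(-13\right) 65 = \left(-117\right) 65 = -7605$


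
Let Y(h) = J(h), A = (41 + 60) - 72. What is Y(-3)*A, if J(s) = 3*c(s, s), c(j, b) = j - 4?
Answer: -609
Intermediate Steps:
c(j, b) = -4 + j
J(s) = -12 + 3*s (J(s) = 3*(-4 + s) = -12 + 3*s)
A = 29 (A = 101 - 72 = 29)
Y(h) = -12 + 3*h
Y(-3)*A = (-12 + 3*(-3))*29 = (-12 - 9)*29 = -21*29 = -609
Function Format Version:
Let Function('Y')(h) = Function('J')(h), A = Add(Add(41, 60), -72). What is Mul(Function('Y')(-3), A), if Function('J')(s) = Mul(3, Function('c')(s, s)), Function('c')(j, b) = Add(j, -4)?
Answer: -609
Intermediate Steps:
Function('c')(j, b) = Add(-4, j)
Function('J')(s) = Add(-12, Mul(3, s)) (Function('J')(s) = Mul(3, Add(-4, s)) = Add(-12, Mul(3, s)))
A = 29 (A = Add(101, -72) = 29)
Function('Y')(h) = Add(-12, Mul(3, h))
Mul(Function('Y')(-3), A) = Mul(Add(-12, Mul(3, -3)), 29) = Mul(Add(-12, -9), 29) = Mul(-21, 29) = -609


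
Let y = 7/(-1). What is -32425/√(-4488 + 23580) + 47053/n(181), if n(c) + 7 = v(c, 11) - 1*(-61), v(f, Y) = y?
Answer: 47053/47 - 32425*√4773/9546 ≈ 766.46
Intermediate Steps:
y = -7 (y = 7*(-1) = -7)
v(f, Y) = -7
n(c) = 47 (n(c) = -7 + (-7 - 1*(-61)) = -7 + (-7 + 61) = -7 + 54 = 47)
-32425/√(-4488 + 23580) + 47053/n(181) = -32425/√(-4488 + 23580) + 47053/47 = -32425*√4773/9546 + 47053*(1/47) = -32425*√4773/9546 + 47053/47 = 47053/47 - 32425*√4773/9546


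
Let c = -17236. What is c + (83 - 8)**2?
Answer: -11611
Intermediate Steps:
c + (83 - 8)**2 = -17236 + (83 - 8)**2 = -17236 + 75**2 = -17236 + 5625 = -11611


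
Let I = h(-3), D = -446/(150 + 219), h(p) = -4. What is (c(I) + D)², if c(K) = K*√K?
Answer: -8515388/136161 + 7136*I/369 ≈ -62.539 + 19.339*I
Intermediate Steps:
D = -446/369 ≈ -1.2087
I = -4
c(K) = K^(3/2)
(c(I) + D)² = ((-4)^(3/2) - 446/369)² = (-8*I - 446/369)² = (-446/369 - 8*I)²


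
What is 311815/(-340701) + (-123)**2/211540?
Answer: -60806879671/72071889540 ≈ -0.84370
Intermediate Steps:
311815/(-340701) + (-123)**2/211540 = 311815*(-1/340701) + 15129*(1/211540) = -311815/340701 + 15129/211540 = -60806879671/72071889540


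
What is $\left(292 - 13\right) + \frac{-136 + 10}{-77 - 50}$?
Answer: $\frac{35559}{127} \approx 279.99$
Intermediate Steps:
$\left(292 - 13\right) + \frac{-136 + 10}{-77 - 50} = 279 - \frac{126}{-127} = 279 - - \frac{126}{127} = 279 + \frac{126}{127} = \frac{35559}{127}$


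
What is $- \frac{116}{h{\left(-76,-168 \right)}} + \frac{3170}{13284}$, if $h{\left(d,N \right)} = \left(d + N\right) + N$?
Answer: $\frac{355873}{684126} \approx 0.52019$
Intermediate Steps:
$h{\left(d,N \right)} = d + 2 N$ ($h{\left(d,N \right)} = \left(N + d\right) + N = d + 2 N$)
$- \frac{116}{h{\left(-76,-168 \right)}} + \frac{3170}{13284} = - \frac{116}{-76 + 2 \left(-168\right)} + \frac{3170}{13284} = - \frac{116}{-76 - 336} + 3170 \cdot \frac{1}{13284} = - \frac{116}{-412} + \frac{1585}{6642} = \left(-116\right) \left(- \frac{1}{412}\right) + \frac{1585}{6642} = \frac{29}{103} + \frac{1585}{6642} = \frac{355873}{684126}$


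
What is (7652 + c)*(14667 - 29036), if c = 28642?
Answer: -521508486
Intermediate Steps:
(7652 + c)*(14667 - 29036) = (7652 + 28642)*(14667 - 29036) = 36294*(-14369) = -521508486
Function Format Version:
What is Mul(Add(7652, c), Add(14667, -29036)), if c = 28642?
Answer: -521508486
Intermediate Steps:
Mul(Add(7652, c), Add(14667, -29036)) = Mul(Add(7652, 28642), Add(14667, -29036)) = Mul(36294, -14369) = -521508486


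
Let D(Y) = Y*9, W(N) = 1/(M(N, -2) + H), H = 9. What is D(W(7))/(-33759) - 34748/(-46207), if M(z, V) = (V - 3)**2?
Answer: 633072175/841851934 ≈ 0.75200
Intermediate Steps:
M(z, V) = (-3 + V)**2
W(N) = 1/34 (W(N) = 1/((-3 - 2)**2 + 9) = 1/((-5)**2 + 9) = 1/(25 + 9) = 1/34)
D(Y) = 9*Y
D(W(7))/(-33759) - 34748/(-46207) = (9*(1/34))/(-33759) - 34748/(-46207) = (9/34)*(-1/33759) - 34748*(-1/46207) = -1/127534 + 4964/6601 = 633072175/841851934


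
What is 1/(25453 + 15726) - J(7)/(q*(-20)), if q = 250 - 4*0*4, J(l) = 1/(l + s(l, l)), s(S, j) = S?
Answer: 111179/2882530000 ≈ 3.8570e-5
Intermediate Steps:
J(l) = 1/(2*l) (J(l) = 1/(l + l) = 1/(2*l))
q = 250 (q = 250 + 0*4 = 250 + 0 = 250)
1/(25453 + 15726) - J(7)/(q*(-20)) = 1/(25453 + 15726) - (½)/7/(250*(-20)) = 1/41179 - (½)*(⅐)/(-5000) = 1/41179 - (-1)/(14*5000) = 1/41179 - 1*(-1/70000) = 1/41179 + 1/70000 = 111179/2882530000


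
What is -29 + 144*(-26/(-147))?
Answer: -173/49 ≈ -3.5306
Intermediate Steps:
-29 + 144*(-26/(-147)) = -29 + 144*(-26*(-1/147)) = -29 + 144*(26/147) = -29 + 1248/49 = -173/49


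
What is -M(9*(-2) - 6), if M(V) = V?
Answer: 24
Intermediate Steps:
-M(9*(-2) - 6) = -(9*(-2) - 6) = -(-18 - 6) = -1*(-24) = 24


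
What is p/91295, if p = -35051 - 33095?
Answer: -68146/91295 ≈ -0.74644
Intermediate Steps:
p = -68146
p/91295 = -68146/91295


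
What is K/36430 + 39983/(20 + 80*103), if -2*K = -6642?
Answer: 29680243/6018236 ≈ 4.9317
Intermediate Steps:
K = 3321 (K = -½*(-6642) = 3321)
K/36430 + 39983/(20 + 80*103) = 3321/36430 + 39983/(20 + 80*103) = 3321*(1/36430) + 39983/(20 + 8240) = 3321/36430 + 39983/8260 = 29680243/6018236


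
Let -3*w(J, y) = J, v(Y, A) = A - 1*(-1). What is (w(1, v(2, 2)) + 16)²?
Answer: 2209/9 ≈ 245.44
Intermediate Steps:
v(Y, A) = 1 + A (v(Y, A) = A + 1 = 1 + A)
w(J, y) = -J/3
(w(1, v(2, 2)) + 16)² = (-⅓*1 + 16)² = (-⅓ + 16)² = (47/3)² = 2209/9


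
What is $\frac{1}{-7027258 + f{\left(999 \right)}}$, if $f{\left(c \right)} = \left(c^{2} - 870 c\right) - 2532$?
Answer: $- \frac{1}{6900919} \approx -1.4491 \cdot 10^{-7}$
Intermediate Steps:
$f{\left(c \right)} = -2532 + c^{2} - 870 c$
$\frac{1}{-7027258 + f{\left(999 \right)}} = \frac{1}{-7027258 - \left(871662 - 998001\right)} = \frac{1}{-7027258 - -126339} = \frac{1}{-7027258 + 126339} = \frac{1}{-6900919} = - \frac{1}{6900919}$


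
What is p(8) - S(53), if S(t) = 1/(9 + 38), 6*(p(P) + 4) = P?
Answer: -379/141 ≈ -2.6879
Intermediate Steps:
p(P) = -4 + P/6
S(t) = 1/47
p(8) - S(53) = (-4 + (1/6)*8) - 1*1/47 = (-4 + 4/3) - 1/47 = -8/3 - 1/47 = -379/141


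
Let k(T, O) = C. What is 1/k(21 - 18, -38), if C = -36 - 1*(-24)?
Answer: -1/12 ≈ -0.083333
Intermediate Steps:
C = -12 (C = -36 + 24 = -12)
k(T, O) = -12
1/k(21 - 18, -38) = 1/(-12) = -1/12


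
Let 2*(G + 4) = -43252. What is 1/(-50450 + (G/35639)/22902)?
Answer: -136034063/6862918481955 ≈ -1.9822e-5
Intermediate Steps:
G = -21630 (G = -4 + (½)*(-43252) = -4 - 21626 = -21630)
1/(-50450 + (G/35639)/22902) = 1/(-50450 - 21630/35639/22902) = 1/(-50450 - 21630*1/35639*(1/22902)) = 1/(-50450 - 21630/35639*1/22902) = 1/(-50450 - 3605/136034063) = 1/(-6862918481955/136034063) = -136034063/6862918481955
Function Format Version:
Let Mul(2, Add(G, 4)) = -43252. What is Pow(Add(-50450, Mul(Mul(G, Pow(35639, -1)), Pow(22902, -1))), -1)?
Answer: Rational(-136034063, 6862918481955) ≈ -1.9822e-5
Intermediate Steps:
G = -21630 (G = Add(-4, Mul(Rational(1, 2), -43252)) = Add(-4, -21626) = -21630)
Pow(Add(-50450, Mul(Mul(G, Pow(35639, -1)), Pow(22902, -1))), -1) = Pow(Add(-50450, Mul(Mul(-21630, Pow(35639, -1)), Pow(22902, -1))), -1) = Pow(Add(-50450, Mul(Mul(-21630, Rational(1, 35639)), Rational(1, 22902))), -1) = Pow(Add(-50450, Mul(Rational(-21630, 35639), Rational(1, 22902))), -1) = Pow(Add(-50450, Rational(-3605, 136034063)), -1) = Pow(Rational(-6862918481955, 136034063), -1) = Rational(-136034063, 6862918481955)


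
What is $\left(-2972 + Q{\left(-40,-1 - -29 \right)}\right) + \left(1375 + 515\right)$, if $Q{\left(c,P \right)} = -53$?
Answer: $-1135$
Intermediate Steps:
$\left(-2972 + Q{\left(-40,-1 - -29 \right)}\right) + \left(1375 + 515\right) = \left(-2972 - 53\right) + \left(1375 + 515\right) = -3025 + 1890 = -1135$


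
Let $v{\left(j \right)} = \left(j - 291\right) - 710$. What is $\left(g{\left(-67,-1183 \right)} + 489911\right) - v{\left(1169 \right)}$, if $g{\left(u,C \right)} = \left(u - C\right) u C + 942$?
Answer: $88945961$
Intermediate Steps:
$v{\left(j \right)} = -1001 + j$ ($v{\left(j \right)} = \left(-291 + j\right) - 710 = -1001 + j$)
$g{\left(u,C \right)} = 942 + C u \left(u - C\right)$ ($g{\left(u,C \right)} = u \left(u - C\right) C + 942 = C u \left(u - C\right) + 942 = 942 + C u \left(u - C\right)$)
$\left(g{\left(-67,-1183 \right)} + 489911\right) - v{\left(1169 \right)} = \left(\left(942 - 1183 \left(-67\right)^{2} - - 67 \left(-1183\right)^{2}\right) + 489911\right) - \left(-1001 + 1169\right) = \left(\left(942 - 5310487 - \left(-67\right) 1399489\right) + 489911\right) - 168 = \left(\left(942 - 5310487 + 93765763\right) + 489911\right) - 168 = \left(88456218 + 489911\right) - 168 = 88946129 - 168 = 88945961$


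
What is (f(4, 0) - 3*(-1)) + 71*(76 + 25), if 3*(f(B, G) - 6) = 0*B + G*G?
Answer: 7180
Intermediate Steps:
f(B, G) = 6 + G²/3 (f(B, G) = 6 + (0*B + G*G)/3 = 6 + (0 + G²)/3 = 6 + G²/3)
(f(4, 0) - 3*(-1)) + 71*(76 + 25) = ((6 + (⅓)*0²) - 3*(-1)) + 71*(76 + 25) = ((6 + (⅓)*0) + 3) + 71*101 = ((6 + 0) + 3) + 7171 = (6 + 3) + 7171 = 9 + 7171 = 7180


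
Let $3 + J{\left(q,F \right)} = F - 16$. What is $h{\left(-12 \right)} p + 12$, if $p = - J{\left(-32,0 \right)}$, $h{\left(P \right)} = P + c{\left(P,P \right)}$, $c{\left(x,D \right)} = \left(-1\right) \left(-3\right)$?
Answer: $-159$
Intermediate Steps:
$c{\left(x,D \right)} = 3$
$h{\left(P \right)} = 3 + P$ ($h{\left(P \right)} = P + 3 = 3 + P$)
$J{\left(q,F \right)} = -19 + F$ ($J{\left(q,F \right)} = -3 + \left(F - 16\right) = -3 + \left(-16 + F\right) = -19 + F$)
$p = 19$ ($p = - (-19 + 0) = \left(-1\right) \left(-19\right) = 19$)
$h{\left(-12 \right)} p + 12 = \left(3 - 12\right) 19 + 12 = \left(-9\right) 19 + 12 = -171 + 12 = -159$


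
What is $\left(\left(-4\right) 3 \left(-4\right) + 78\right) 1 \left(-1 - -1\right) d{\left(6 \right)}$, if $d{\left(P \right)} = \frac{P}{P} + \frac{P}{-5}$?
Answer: $0$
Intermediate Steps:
$d{\left(P \right)} = 1 - \frac{P}{5}$ ($d{\left(P \right)} = 1 + P \left(- \frac{1}{5}\right) = 1 - \frac{P}{5}$)
$\left(\left(-4\right) 3 \left(-4\right) + 78\right) 1 \left(-1 - -1\right) d{\left(6 \right)} = \left(\left(-4\right) 3 \left(-4\right) + 78\right) 1 \left(-1 - -1\right) \left(1 - \frac{6}{5}\right) = \left(\left(-12\right) \left(-4\right) + 78\right) 1 \left(-1 + 1\right) \left(1 - \frac{6}{5}\right) = \left(48 + 78\right) 1 \cdot 0 \left(- \frac{1}{5}\right) = 126 \cdot 0 \left(- \frac{1}{5}\right) = 126 \cdot 0 = 0$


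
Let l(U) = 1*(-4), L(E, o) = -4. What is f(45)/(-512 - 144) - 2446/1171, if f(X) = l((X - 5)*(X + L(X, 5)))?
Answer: -399973/192044 ≈ -2.0827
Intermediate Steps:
l(U) = -4
f(X) = -4
f(45)/(-512 - 144) - 2446/1171 = -4/(-512 - 144) - 2446/1171 = -4/(-656) - 2446*1/1171 = -4*(-1/656) - 2446/1171 = 1/164 - 2446/1171 = -399973/192044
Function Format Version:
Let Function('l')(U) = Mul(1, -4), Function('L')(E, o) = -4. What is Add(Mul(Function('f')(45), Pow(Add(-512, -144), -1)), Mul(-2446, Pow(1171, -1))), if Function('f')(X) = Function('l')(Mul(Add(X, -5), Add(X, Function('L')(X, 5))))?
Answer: Rational(-399973, 192044) ≈ -2.0827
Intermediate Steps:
Function('l')(U) = -4
Function('f')(X) = -4
Add(Mul(Function('f')(45), Pow(Add(-512, -144), -1)), Mul(-2446, Pow(1171, -1))) = Add(Mul(-4, Pow(Add(-512, -144), -1)), Mul(-2446, Pow(1171, -1))) = Add(Mul(-4, Pow(-656, -1)), Mul(-2446, Rational(1, 1171))) = Add(Mul(-4, Rational(-1, 656)), Rational(-2446, 1171)) = Add(Rational(1, 164), Rational(-2446, 1171)) = Rational(-399973, 192044)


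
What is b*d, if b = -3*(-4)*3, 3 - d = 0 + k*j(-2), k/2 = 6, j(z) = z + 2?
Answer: 108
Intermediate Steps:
j(z) = 2 + z
k = 12 (k = 2*6 = 12)
d = 3 (d = 3 - (0 + 12*(2 - 2)) = 3 - (0 + 12*0) = 3 - (0 + 0) = 3 - 1*0 = 3 + 0 = 3)
b = 36 (b = 12*3 = 36)
b*d = 36*3 = 108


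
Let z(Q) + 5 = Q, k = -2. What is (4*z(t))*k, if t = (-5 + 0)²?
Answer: -160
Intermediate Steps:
t = 25 (t = (-5)² = 25)
z(Q) = -5 + Q
(4*z(t))*k = (4*(-5 + 25))*(-2) = (4*20)*(-2) = 80*(-2) = -160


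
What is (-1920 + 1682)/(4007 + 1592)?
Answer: -238/5599 ≈ -0.042508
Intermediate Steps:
(-1920 + 1682)/(4007 + 1592) = -238/5599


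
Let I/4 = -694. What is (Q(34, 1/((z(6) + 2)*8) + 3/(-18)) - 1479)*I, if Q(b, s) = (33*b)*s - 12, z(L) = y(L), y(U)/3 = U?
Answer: 46386613/10 ≈ 4.6387e+6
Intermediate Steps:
y(U) = 3*U
z(L) = 3*L
I = -2776 (I = 4*(-694) = -2776)
Q(b, s) = -12 + 33*b*s (Q(b, s) = 33*b*s - 12 = -12 + 33*b*s)
(Q(34, 1/((z(6) + 2)*8) + 3/(-18)) - 1479)*I = ((-12 + 33*34*(1/((3*6 + 2)*8) + 3/(-18))) - 1479)*(-2776) = ((-12 + 33*34*((⅛)/(18 + 2) + 3*(-1/18))) - 1479)*(-2776) = ((-12 + 33*34*((⅛)/20 - ⅙)) - 1479)*(-2776) = ((-12 + 33*34*((1/20)*(⅛) - ⅙)) - 1479)*(-2776) = ((-12 + 33*34*(1/160 - ⅙)) - 1479)*(-2776) = ((-12 + 33*34*(-77/480)) - 1479)*(-2776) = ((-12 - 14399/80) - 1479)*(-2776) = (-15359/80 - 1479)*(-2776) = -133679/80*(-2776) = 46386613/10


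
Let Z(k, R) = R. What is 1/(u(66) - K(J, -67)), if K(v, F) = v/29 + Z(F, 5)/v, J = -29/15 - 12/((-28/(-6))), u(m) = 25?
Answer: 1440285/37829479 ≈ 0.038073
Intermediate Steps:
J = -473/105 (J = -29*1/15 - 12/((-28*(-⅙))) = -29/15 - 12/14/3 = -29/15 - 12*3/14 = -29/15 - 18/7 = -473/105 ≈ -4.5048)
K(v, F) = 5/v + v/29 (K(v, F) = v/29 + 5/v = 5/v + v/29)
1/(u(66) - K(J, -67)) = 1/(25 - (5/(-473/105) + (1/29)*(-473/105))) = 1/(25 - (5*(-105/473) - 473/3045)) = 1/(25 - (-525/473 - 473/3045)) = 1/(25 - 1*(-1822354/1440285)) = 1/(25 + 1822354/1440285) = 1/(37829479/1440285) = 1440285/37829479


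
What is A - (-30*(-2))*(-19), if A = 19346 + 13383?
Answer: 33869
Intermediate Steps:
A = 32729
A - (-30*(-2))*(-19) = 32729 - (-30*(-2))*(-19) = 32729 - 60*(-19) = 32729 - 1*(-1140) = 32729 + 1140 = 33869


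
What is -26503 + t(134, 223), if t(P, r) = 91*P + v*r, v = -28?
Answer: -20553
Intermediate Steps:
t(P, r) = -28*r + 91*P (t(P, r) = 91*P - 28*r = -28*r + 91*P)
-26503 + t(134, 223) = -26503 + (-28*223 + 91*134) = -26503 + (-6244 + 12194) = -26503 + 5950 = -20553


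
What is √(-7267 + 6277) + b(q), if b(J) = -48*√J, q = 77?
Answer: -48*√77 + 3*I*√110 ≈ -421.2 + 31.464*I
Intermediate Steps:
√(-7267 + 6277) + b(q) = √(-7267 + 6277) - 48*√77 = √(-990) - 48*√77 = 3*I*√110 - 48*√77 = -48*√77 + 3*I*√110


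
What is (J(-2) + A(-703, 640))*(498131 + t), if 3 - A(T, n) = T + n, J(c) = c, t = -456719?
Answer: 2650368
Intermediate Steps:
A(T, n) = 3 - T - n (A(T, n) = 3 - (T + n) = 3 + (-T - n) = 3 - T - n)
(J(-2) + A(-703, 640))*(498131 + t) = (-2 + (3 - 1*(-703) - 1*640))*(498131 - 456719) = (-2 + (3 + 703 - 640))*41412 = (-2 + 66)*41412 = 64*41412 = 2650368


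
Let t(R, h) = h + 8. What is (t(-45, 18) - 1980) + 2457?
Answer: 503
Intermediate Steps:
t(R, h) = 8 + h
(t(-45, 18) - 1980) + 2457 = ((8 + 18) - 1980) + 2457 = (26 - 1980) + 2457 = -1954 + 2457 = 503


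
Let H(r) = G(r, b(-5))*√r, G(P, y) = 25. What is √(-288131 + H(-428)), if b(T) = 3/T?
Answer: √(-288131 + 50*I*√107) ≈ 0.482 + 536.78*I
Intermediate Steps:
H(r) = 25*√r
√(-288131 + H(-428)) = √(-288131 + 25*√(-428)) = √(-288131 + 25*(2*I*√107)) = √(-288131 + 50*I*√107)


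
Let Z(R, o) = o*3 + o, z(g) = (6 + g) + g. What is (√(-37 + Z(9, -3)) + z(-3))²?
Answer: -49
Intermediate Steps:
z(g) = 6 + 2*g
Z(R, o) = 4*o (Z(R, o) = 3*o + o = 4*o)
(√(-37 + Z(9, -3)) + z(-3))² = (√(-37 + 4*(-3)) + (6 + 2*(-3)))² = (√(-37 - 12) + (6 - 6))² = (√(-49) + 0)² = (7*I + 0)² = (7*I)² = -49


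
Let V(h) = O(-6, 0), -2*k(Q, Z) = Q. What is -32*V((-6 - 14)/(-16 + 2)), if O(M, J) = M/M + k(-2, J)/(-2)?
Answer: -16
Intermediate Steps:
k(Q, Z) = -Q/2
O(M, J) = ½ (O(M, J) = M/M - ½*(-2)/(-2) = 1 + 1*(-½) = 1 - ½ = ½)
V(h) = ½
-32*V((-6 - 14)/(-16 + 2)) = -32*½ = -16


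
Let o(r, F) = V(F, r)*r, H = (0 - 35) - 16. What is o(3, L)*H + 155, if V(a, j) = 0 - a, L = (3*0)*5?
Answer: 155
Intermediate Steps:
L = 0 (L = 0*5 = 0)
V(a, j) = -a
H = -51 (H = -35 - 16 = -51)
o(r, F) = -F*r (o(r, F) = (-F)*r = -F*r)
o(3, L)*H + 155 = -1*0*3*(-51) + 155 = 0*(-51) + 155 = 0 + 155 = 155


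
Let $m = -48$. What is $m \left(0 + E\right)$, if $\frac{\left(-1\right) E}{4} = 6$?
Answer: $1152$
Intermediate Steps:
$E = -24$ ($E = \left(-4\right) 6 = -24$)
$m \left(0 + E\right) = - 48 \left(0 - 24\right) = \left(-48\right) \left(-24\right) = 1152$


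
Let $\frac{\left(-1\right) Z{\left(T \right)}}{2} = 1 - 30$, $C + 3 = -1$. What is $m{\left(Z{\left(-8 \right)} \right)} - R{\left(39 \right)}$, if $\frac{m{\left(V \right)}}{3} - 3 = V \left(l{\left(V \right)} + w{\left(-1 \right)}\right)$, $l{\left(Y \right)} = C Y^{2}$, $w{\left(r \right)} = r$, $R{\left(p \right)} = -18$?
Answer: $-2341491$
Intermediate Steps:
$C = -4$ ($C = -3 - 1 = -4$)
$Z{\left(T \right)} = 58$ ($Z{\left(T \right)} = - 2 \left(1 - 30\right) = \left(-2\right) \left(-29\right) = 58$)
$l{\left(Y \right)} = - 4 Y^{2}$
$m{\left(V \right)} = 9 + 3 V \left(-1 - 4 V^{2}\right)$ ($m{\left(V \right)} = 9 + 3 V \left(- 4 V^{2} - 1\right) = 9 + 3 V \left(-1 - 4 V^{2}\right)$)
$m{\left(Z{\left(-8 \right)} \right)} - R{\left(39 \right)} = \left(9 - 12 \cdot 58^{3} - 174\right) - -18 = \left(9 - 2341344 - 174\right) + 18 = -2341509 + 18 = -2341491$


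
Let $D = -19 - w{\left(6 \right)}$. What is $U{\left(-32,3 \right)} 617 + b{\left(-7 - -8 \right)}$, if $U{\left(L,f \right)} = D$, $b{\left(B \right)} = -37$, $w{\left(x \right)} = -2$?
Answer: $-10526$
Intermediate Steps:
$D = -17$ ($D = -19 - -2 = -19 + 2 = -17$)
$U{\left(L,f \right)} = -17$
$U{\left(-32,3 \right)} 617 + b{\left(-7 - -8 \right)} = \left(-17\right) 617 - 37 = -10489 - 37 = -10526$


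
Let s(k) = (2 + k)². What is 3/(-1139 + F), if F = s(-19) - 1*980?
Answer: -1/610 ≈ -0.0016393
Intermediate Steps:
F = -691 (F = (2 - 19)² - 1*980 = (-17)² - 980 = 289 - 980 = -691)
3/(-1139 + F) = 3/(-1139 - 691) = 3/(-1830) = 3*(-1/1830) = -1/610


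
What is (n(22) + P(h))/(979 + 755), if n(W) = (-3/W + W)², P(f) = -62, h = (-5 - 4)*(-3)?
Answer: 201353/839256 ≈ 0.23992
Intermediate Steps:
h = 27 (h = -9*(-3) = 27)
n(W) = (W - 3/W)²
(n(22) + P(h))/(979 + 755) = ((-3 + 22²)²/22² - 62)/(979 + 755) = ((-3 + 484)²/484 - 62)/1734 = ((1/484)*481² - 62)*(1/1734) = ((1/484)*231361 - 62)*(1/1734) = (231361/484 - 62)*(1/1734) = (201353/484)*(1/1734) = 201353/839256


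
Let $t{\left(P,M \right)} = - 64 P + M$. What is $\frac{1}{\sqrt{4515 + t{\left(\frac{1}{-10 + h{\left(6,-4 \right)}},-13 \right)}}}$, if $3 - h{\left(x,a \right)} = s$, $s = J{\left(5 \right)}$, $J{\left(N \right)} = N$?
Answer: $\frac{\sqrt{40566}}{13522} \approx 0.014895$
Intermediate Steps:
$s = 5$
$h{\left(x,a \right)} = -2$ ($h{\left(x,a \right)} = 3 - 5 = -2$)
$t{\left(P,M \right)} = M - 64 P$
$\frac{1}{\sqrt{4515 + t{\left(\frac{1}{-10 + h{\left(6,-4 \right)}},-13 \right)}}} = \frac{1}{\sqrt{4515 - \left(13 + \frac{64}{-10 - 2}\right)}} = \frac{1}{\sqrt{4515 - \left(13 + \frac{64}{-12}\right)}} = \frac{1}{\sqrt{4515 - \frac{23}{3}}} = \frac{1}{\sqrt{\frac{13522}{3}}} = \frac{1}{\frac{1}{3} \sqrt{40566}} = \frac{\sqrt{40566}}{13522}$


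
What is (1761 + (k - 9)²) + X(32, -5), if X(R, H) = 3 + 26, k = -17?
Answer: 2466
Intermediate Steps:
X(R, H) = 29
(1761 + (k - 9)²) + X(32, -5) = (1761 + (-17 - 9)²) + 29 = (1761 + (-26)²) + 29 = (1761 + 676) + 29 = 2437 + 29 = 2466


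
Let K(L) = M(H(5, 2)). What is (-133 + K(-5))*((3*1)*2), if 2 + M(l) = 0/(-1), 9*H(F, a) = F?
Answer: -810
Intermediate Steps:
H(F, a) = F/9
M(l) = -2 (M(l) = -2 + 0/(-1) = -2 + 0*(-1) = -2 + 0 = -2)
K(L) = -2
(-133 + K(-5))*((3*1)*2) = (-133 - 2)*((3*1)*2) = -405*2 = -135*6 = -810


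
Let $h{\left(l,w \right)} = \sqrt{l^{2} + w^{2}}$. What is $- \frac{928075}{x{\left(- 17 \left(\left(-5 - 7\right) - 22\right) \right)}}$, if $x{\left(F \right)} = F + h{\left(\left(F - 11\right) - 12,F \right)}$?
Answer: $\frac{21457094}{12321} - \frac{37123 \sqrt{642109}}{12321} \approx -672.85$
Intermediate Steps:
$x{\left(F \right)} = F + \sqrt{F^{2} + \left(-23 + F\right)^{2}}$ ($x{\left(F \right)} = F + \sqrt{\left(\left(F - 11\right) - 12\right)^{2} + F^{2}} = F + \sqrt{\left(\left(-11 + F\right) - 12\right)^{2} + F^{2}} = F + \sqrt{\left(-23 + F\right)^{2} + F^{2}} = F + \sqrt{F^{2} + \left(-23 + F\right)^{2}}$)
$- \frac{928075}{x{\left(- 17 \left(\left(-5 - 7\right) - 22\right) \right)}} = - \frac{928075}{- 17 \left(\left(-5 - 7\right) - 22\right) + \sqrt{\left(- 17 \left(\left(-5 - 7\right) - 22\right)\right)^{2} + \left(-23 - 17 \left(\left(-5 - 7\right) - 22\right)\right)^{2}}} = - \frac{928075}{- 17 \left(-12 - 22\right) + \sqrt{\left(- 17 \left(-12 - 22\right)\right)^{2} + \left(-23 - 17 \left(-12 - 22\right)\right)^{2}}} = - \frac{928075}{\left(-17\right) \left(-34\right) + \sqrt{\left(\left(-17\right) \left(-34\right)\right)^{2} + \left(-23 - -578\right)^{2}}} = - \frac{928075}{578 + \sqrt{578^{2} + \left(-23 + 578\right)^{2}}} = - \frac{928075}{578 + \sqrt{334084 + 555^{2}}} = - \frac{928075}{578 + \sqrt{334084 + 308025}} = - \frac{928075}{578 + \sqrt{642109}}$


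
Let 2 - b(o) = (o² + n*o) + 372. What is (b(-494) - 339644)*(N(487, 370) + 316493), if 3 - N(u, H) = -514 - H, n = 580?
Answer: -94430071400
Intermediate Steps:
N(u, H) = 517 + H (N(u, H) = 3 - (-514 - H) = 3 + (514 + H) = 517 + H)
b(o) = -370 - o² - 580*o (b(o) = 2 - ((o² + 580*o) + 372) = 2 - (372 + o² + 580*o) = 2 + (-372 - o² - 580*o) = -370 - o² - 580*o)
(b(-494) - 339644)*(N(487, 370) + 316493) = ((-370 - 1*(-494)² - 580*(-494)) - 339644)*((517 + 370) + 316493) = ((-370 - 1*244036 + 286520) - 339644)*(887 + 316493) = ((-370 - 244036 + 286520) - 339644)*317380 = (42114 - 339644)*317380 = -297530*317380 = -94430071400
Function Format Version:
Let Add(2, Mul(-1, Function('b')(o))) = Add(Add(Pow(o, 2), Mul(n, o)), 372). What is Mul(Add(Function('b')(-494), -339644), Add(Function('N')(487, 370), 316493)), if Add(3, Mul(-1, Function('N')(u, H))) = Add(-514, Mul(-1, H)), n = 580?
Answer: -94430071400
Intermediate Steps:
Function('N')(u, H) = Add(517, H) (Function('N')(u, H) = Add(3, Mul(-1, Add(-514, Mul(-1, H)))) = Add(3, Add(514, H)) = Add(517, H))
Function('b')(o) = Add(-370, Mul(-1, Pow(o, 2)), Mul(-580, o)) (Function('b')(o) = Add(2, Mul(-1, Add(Add(Pow(o, 2), Mul(580, o)), 372))) = Add(2, Mul(-1, Add(372, Pow(o, 2), Mul(580, o)))) = Add(2, Add(-372, Mul(-1, Pow(o, 2)), Mul(-580, o))) = Add(-370, Mul(-1, Pow(o, 2)), Mul(-580, o)))
Mul(Add(Function('b')(-494), -339644), Add(Function('N')(487, 370), 316493)) = Mul(Add(Add(-370, Mul(-1, Pow(-494, 2)), Mul(-580, -494)), -339644), Add(Add(517, 370), 316493)) = Mul(Add(Add(-370, Mul(-1, 244036), 286520), -339644), Add(887, 316493)) = Mul(Add(Add(-370, -244036, 286520), -339644), 317380) = Mul(Add(42114, -339644), 317380) = Mul(-297530, 317380) = -94430071400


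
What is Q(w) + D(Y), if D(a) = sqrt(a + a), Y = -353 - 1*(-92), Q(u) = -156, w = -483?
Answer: -156 + 3*I*sqrt(58) ≈ -156.0 + 22.847*I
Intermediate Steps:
Y = -261 (Y = -353 + 92 = -261)
D(a) = sqrt(2)*sqrt(a) (D(a) = sqrt(2*a) = sqrt(2)*sqrt(a))
Q(w) + D(Y) = -156 + sqrt(2)*sqrt(-261) = -156 + sqrt(2)*(3*I*sqrt(29)) = -156 + 3*I*sqrt(58)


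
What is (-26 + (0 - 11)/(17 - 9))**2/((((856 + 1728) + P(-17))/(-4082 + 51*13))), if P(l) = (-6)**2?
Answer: -163978659/167680 ≈ -977.93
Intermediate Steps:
P(l) = 36
(-26 + (0 - 11)/(17 - 9))**2/((((856 + 1728) + P(-17))/(-4082 + 51*13))) = (-26 + (0 - 11)/(17 - 9))**2/((((856 + 1728) + 36)/(-4082 + 51*13))) = (-26 - 11/8)**2/(((2584 + 36)/(-4082 + 663))) = (-26 - 11*1/8)**2/((2620/(-3419))) = (-26 - 11/8)**2/((2620*(-1/3419))) = (-219/8)**2/(-2620/3419) = (47961/64)*(-3419/2620) = -163978659/167680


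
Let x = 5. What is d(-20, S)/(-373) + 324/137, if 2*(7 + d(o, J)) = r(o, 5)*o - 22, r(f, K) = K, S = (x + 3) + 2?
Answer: 130168/51101 ≈ 2.5473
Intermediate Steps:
S = 10 (S = (5 + 3) + 2 = 8 + 2 = 10)
d(o, J) = -18 + 5*o/2 (d(o, J) = -7 + (5*o - 22)/2 = -7 + (-22 + 5*o)/2 = -7 + (-11 + 5*o/2) = -18 + 5*o/2)
d(-20, S)/(-373) + 324/137 = (-18 + (5/2)*(-20))/(-373) + 324/137 = (-18 - 50)*(-1/373) + 324*(1/137) = -68*(-1/373) + 324/137 = 68/373 + 324/137 = 130168/51101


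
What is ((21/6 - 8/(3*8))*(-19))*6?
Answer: -361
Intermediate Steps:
((21/6 - 8/(3*8))*(-19))*6 = ((21*(⅙) - 8/24)*(-19))*6 = ((7/2 - 8*1/24)*(-19))*6 = ((7/2 - ⅓)*(-19))*6 = ((19/6)*(-19))*6 = -361/6*6 = -361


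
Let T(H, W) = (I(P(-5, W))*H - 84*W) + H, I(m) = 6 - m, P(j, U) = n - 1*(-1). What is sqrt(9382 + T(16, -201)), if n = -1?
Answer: 11*sqrt(218) ≈ 162.41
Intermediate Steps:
P(j, U) = 0 (P(j, U) = -1 - 1*(-1) = -1 + 1 = 0)
T(H, W) = -84*W + 7*H (T(H, W) = ((6 - 1*0)*H - 84*W) + H = ((6 + 0)*H - 84*W) + H = (6*H - 84*W) + H = (-84*W + 6*H) + H = -84*W + 7*H)
sqrt(9382 + T(16, -201)) = sqrt(9382 + (-84*(-201) + 7*16)) = sqrt(9382 + (16884 + 112)) = sqrt(9382 + 16996) = sqrt(26378) = 11*sqrt(218)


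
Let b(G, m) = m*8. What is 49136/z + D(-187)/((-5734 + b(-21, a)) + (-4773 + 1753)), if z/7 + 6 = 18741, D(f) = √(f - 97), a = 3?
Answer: 49136/131145 - I*√71/4365 ≈ 0.37467 - 0.0019304*I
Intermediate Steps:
D(f) = √(-97 + f)
b(G, m) = 8*m
z = 131145 (z = -42 + 7*18741 = -42 + 131187 = 131145)
49136/z + D(-187)/((-5734 + b(-21, a)) + (-4773 + 1753)) = 49136/131145 + √(-97 - 187)/((-5734 + 8*3) + (-4773 + 1753)) = 49136*(1/131145) + √(-284)/((-5734 + 24) - 3020) = 49136/131145 + (2*I*√71)/(-5710 - 3020) = 49136/131145 + (2*I*√71)/(-8730) = 49136/131145 + (2*I*√71)*(-1/8730) = 49136/131145 - I*√71/4365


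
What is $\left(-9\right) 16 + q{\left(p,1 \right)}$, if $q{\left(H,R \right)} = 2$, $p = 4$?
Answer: $-142$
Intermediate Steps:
$\left(-9\right) 16 + q{\left(p,1 \right)} = \left(-9\right) 16 + 2 = -144 + 2 = -142$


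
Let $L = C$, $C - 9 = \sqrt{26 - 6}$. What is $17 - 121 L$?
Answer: $-1072 - 242 \sqrt{5} \approx -1613.1$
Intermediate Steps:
$C = 9 + 2 \sqrt{5}$ ($C = 9 + \sqrt{26 - 6} = 9 + \sqrt{20} = 9 + 2 \sqrt{5} \approx 13.472$)
$L = 9 + 2 \sqrt{5} \approx 13.472$
$17 - 121 L = 17 - 121 \left(9 + 2 \sqrt{5}\right) = 17 - \left(1089 + 242 \sqrt{5}\right) = -1072 - 242 \sqrt{5}$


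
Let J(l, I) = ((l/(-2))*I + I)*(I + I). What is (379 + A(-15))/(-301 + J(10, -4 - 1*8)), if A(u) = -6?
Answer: -373/1453 ≈ -0.25671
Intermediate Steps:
J(l, I) = 2*I*(I - I*l/2) (J(l, I) = ((l*(-½))*I + I)*(2*I) = ((-l/2)*I + I)*(2*I) = (-I*l/2 + I)*(2*I) = (I - I*l/2)*(2*I) = 2*I*(I - I*l/2))
(379 + A(-15))/(-301 + J(10, -4 - 1*8)) = (379 - 6)/(-301 + (-4 - 1*8)²*(2 - 1*10)) = 373/(-301 + (-4 - 8)²*(2 - 10)) = 373/(-301 + (-12)²*(-8)) = 373/(-301 + 144*(-8)) = 373/(-301 - 1152) = 373/(-1453) = 373*(-1/1453) = -373/1453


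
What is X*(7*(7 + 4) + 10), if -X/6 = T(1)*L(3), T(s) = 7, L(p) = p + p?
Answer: -21924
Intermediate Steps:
L(p) = 2*p
X = -252 (X = -42*2*3 = -42*6 = -6*42 = -252)
X*(7*(7 + 4) + 10) = -252*(7*(7 + 4) + 10) = -252*(7*11 + 10) = -252*(77 + 10) = -252*87 = -21924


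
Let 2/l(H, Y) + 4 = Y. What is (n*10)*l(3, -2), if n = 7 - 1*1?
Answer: -20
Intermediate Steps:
l(H, Y) = 2/(-4 + Y)
n = 6 (n = 7 - 1 = 6)
(n*10)*l(3, -2) = (6*10)*(2/(-4 - 2)) = 60*(2/(-6)) = 60*(2*(-⅙)) = 60*(-⅓) = -20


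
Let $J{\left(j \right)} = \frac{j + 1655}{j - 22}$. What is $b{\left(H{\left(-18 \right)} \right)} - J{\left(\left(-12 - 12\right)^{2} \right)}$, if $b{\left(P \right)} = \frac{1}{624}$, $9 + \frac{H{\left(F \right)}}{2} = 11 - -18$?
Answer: $- \frac{695795}{172848} \approx -4.0255$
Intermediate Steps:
$H{\left(F \right)} = 40$ ($H{\left(F \right)} = -18 + 2 \left(11 - -18\right) = -18 + 2 \left(11 + 18\right) = -18 + 2 \cdot 29 = -18 + 58 = 40$)
$b{\left(P \right)} = \frac{1}{624}$
$J{\left(j \right)} = \frac{1655 + j}{-22 + j}$
$b{\left(H{\left(-18 \right)} \right)} - J{\left(\left(-12 - 12\right)^{2} \right)} = \frac{1}{624} - \frac{1655 + \left(-12 - 12\right)^{2}}{-22 + \left(-12 - 12\right)^{2}} = \frac{1}{624} - \frac{1655 + \left(-24\right)^{2}}{-22 + \left(-24\right)^{2}} = \frac{1}{624} - \frac{1655 + 576}{-22 + 576} = \frac{1}{624} - \frac{1}{554} \cdot 2231 = \frac{1}{624} - \frac{2231}{554} = - \frac{695795}{172848}$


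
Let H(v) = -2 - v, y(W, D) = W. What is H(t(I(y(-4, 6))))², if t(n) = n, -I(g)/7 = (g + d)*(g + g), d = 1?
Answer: 27556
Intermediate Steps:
I(g) = -14*g*(1 + g) (I(g) = -7*(g + 1)*(g + g) = -7*(1 + g)*2*g = -14*g*(1 + g))
H(t(I(y(-4, 6))))² = (-2 - (-14)*(-4)*(1 - 4))² = (-2 - (-14)*(-4)*(-3))² = (-2 - 1*(-168))² = (-2 + 168)² = 166² = 27556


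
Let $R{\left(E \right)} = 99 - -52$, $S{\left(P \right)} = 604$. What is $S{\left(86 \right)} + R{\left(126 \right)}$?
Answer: $755$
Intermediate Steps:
$R{\left(E \right)} = 151$ ($R{\left(E \right)} = 99 + 52 = 151$)
$S{\left(86 \right)} + R{\left(126 \right)} = 604 + 151 = 755$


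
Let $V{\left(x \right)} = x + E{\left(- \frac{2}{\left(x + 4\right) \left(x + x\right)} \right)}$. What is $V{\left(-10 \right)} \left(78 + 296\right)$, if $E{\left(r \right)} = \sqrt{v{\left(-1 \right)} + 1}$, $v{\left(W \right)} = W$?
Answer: $-3740$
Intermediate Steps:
$E{\left(r \right)} = 0$ ($E{\left(r \right)} = \sqrt{-1 + 1} = \sqrt{0} = 0$)
$V{\left(x \right)} = x$ ($V{\left(x \right)} = x + 0 = x$)
$V{\left(-10 \right)} \left(78 + 296\right) = - 10 \left(78 + 296\right) = \left(-10\right) 374 = -3740$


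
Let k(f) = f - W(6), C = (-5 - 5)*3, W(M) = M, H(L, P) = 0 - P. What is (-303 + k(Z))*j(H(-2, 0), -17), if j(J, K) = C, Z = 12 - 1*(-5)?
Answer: 8760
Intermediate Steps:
H(L, P) = -P
Z = 17 (Z = 12 + 5 = 17)
C = -30 (C = -10*3 = -30)
k(f) = -6 + f (k(f) = f - 1*6 = f - 6 = -6 + f)
j(J, K) = -30
(-303 + k(Z))*j(H(-2, 0), -17) = (-303 + (-6 + 17))*(-30) = (-303 + 11)*(-30) = -292*(-30) = 8760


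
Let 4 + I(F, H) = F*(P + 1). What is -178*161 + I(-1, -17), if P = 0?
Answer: -28663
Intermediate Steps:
I(F, H) = -4 + F (I(F, H) = -4 + F*(0 + 1) = -4 + F*1 = -4 + F)
-178*161 + I(-1, -17) = -178*161 + (-4 - 1) = -28658 - 5 = -28663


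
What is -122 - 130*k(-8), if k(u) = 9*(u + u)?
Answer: 18598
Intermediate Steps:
k(u) = 18*u (k(u) = 9*(2*u) = 18*u)
-122 - 130*k(-8) = -122 - 2340*(-8) = -122 - 130*(-144) = -122 + 18720 = 18598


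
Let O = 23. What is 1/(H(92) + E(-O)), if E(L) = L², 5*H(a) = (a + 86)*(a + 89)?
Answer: 5/34863 ≈ 0.00014342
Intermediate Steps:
H(a) = (86 + a)*(89 + a)/5 (H(a) = ((a + 86)*(a + 89))/5 = ((86 + a)*(89 + a))/5 = (86 + a)*(89 + a)/5)
1/(H(92) + E(-O)) = 1/((7654/5 + 35*92 + (⅕)*92²) + (-1*23)²) = 1/((7654/5 + 3220 + (⅕)*8464) + (-23)²) = 1/((7654/5 + 3220 + 8464/5) + 529) = 1/(32218/5 + 529) = 1/(34863/5) = 5/34863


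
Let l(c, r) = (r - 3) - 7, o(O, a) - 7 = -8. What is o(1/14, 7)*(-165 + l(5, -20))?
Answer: 195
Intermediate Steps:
o(O, a) = -1 (o(O, a) = 7 - 8 = -1)
l(c, r) = -10 + r (l(c, r) = (-3 + r) - 7 = -10 + r)
o(1/14, 7)*(-165 + l(5, -20)) = -(-165 + (-10 - 20)) = -(-165 - 30) = -1*(-195) = 195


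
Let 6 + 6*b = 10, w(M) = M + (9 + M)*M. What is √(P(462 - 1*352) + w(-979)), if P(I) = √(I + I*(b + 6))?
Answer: √(8537859 + 3*√7590)/3 ≈ 974.00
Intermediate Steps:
w(M) = M + M*(9 + M)
b = ⅔ (b = -1 + (⅙)*10 = -1 + 5/3 = ⅔ ≈ 0.66667)
P(I) = √69*√I/3 (P(I) = √(I + I*(⅔ + 6)) = √(I + I*(20/3)) = √(I + 20*I/3) = √(23*I/3) = √69*√I/3)
√(P(462 - 1*352) + w(-979)) = √(√69*√(462 - 1*352)/3 - 979*(10 - 979)) = √(√69*√(462 - 352)/3 - 979*(-969)) = √(√69*√110/3 + 948651) = √(√7590/3 + 948651) = √(948651 + √7590/3)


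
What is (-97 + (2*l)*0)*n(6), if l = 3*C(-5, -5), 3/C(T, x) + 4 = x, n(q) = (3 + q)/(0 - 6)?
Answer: 291/2 ≈ 145.50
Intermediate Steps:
n(q) = -½ - q/6 (n(q) = (3 + q)/(-6) = (3 + q)*(-⅙) = -½ - q/6)
C(T, x) = 3/(-4 + x)
l = -1 (l = 3*(3/(-4 - 5)) = 3*(3/(-9)) = 3*(3*(-⅑)) = 3*(-⅓) = -1)
(-97 + (2*l)*0)*n(6) = (-97 + (2*(-1))*0)*(-½ - ⅙*6) = (-97 - 2*0)*(-½ - 1) = (-97 + 0)*(-3/2) = -97*(-3/2) = 291/2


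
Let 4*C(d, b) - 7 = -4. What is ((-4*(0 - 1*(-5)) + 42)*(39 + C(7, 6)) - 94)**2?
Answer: 2436721/4 ≈ 6.0918e+5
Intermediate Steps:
C(d, b) = 3/4 (C(d, b) = 7/4 + (1/4)*(-4) = 7/4 - 1 = 3/4)
((-4*(0 - 1*(-5)) + 42)*(39 + C(7, 6)) - 94)**2 = ((-4*(0 - 1*(-5)) + 42)*(39 + 3/4) - 94)**2 = ((-4*(0 + 5) + 42)*(159/4) - 94)**2 = ((-4*5 + 42)*(159/4) - 94)**2 = ((-20 + 42)*(159/4) - 94)**2 = (22*(159/4) - 94)**2 = (1749/2 - 94)**2 = (1561/2)**2 = 2436721/4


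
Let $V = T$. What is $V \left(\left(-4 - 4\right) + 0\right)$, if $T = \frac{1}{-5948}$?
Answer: $\frac{2}{1487} \approx 0.001345$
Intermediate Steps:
$T = - \frac{1}{5948} \approx -0.00016812$
$V = - \frac{1}{5948} \approx -0.00016812$
$V \left(\left(-4 - 4\right) + 0\right) = - \frac{\left(-4 - 4\right) + 0}{5948} = - \frac{-8 + 0}{5948} = \left(- \frac{1}{5948}\right) \left(-8\right) = \frac{2}{1487}$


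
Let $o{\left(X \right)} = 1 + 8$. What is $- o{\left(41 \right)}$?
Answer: $-9$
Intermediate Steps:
$o{\left(X \right)} = 9$
$- o{\left(41 \right)} = \left(-1\right) 9 = -9$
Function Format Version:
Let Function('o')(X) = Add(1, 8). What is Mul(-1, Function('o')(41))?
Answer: -9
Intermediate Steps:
Function('o')(X) = 9
Mul(-1, Function('o')(41)) = Mul(-1, 9) = -9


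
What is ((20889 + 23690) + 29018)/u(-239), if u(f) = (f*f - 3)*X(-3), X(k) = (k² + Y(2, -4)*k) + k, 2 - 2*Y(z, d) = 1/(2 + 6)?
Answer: 588776/1456509 ≈ 0.40424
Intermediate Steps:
Y(z, d) = 15/16 (Y(z, d) = 1 - 1/(2*(2 + 6)) = 1 - ½/8 = 1 - ½*⅛ = 1 - 1/16 = 15/16)
X(k) = k² + 31*k/16 (X(k) = (k² + 15*k/16) + k = k² + 31*k/16)
u(f) = -153/16 + 51*f²/16 (u(f) = (f*f - 3)*((1/16)*(-3)*(31 + 16*(-3))) = (f² - 3)*((1/16)*(-3)*(31 - 48)) = (-3 + f²)*((1/16)*(-3)*(-17)) = (-3 + f²)*(51/16) = -153/16 + 51*f²/16)
((20889 + 23690) + 29018)/u(-239) = ((20889 + 23690) + 29018)/(-153/16 + (51/16)*(-239)²) = (44579 + 29018)/(-153/16 + (51/16)*57121) = 73597/(-153/16 + 2913171/16) = 73597/(1456509/8) = 73597*(8/1456509) = 588776/1456509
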